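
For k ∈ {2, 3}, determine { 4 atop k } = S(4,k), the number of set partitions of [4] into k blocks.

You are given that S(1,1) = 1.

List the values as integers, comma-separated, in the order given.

7, 6

i=2: T(2,1)=0+1·1=1 | T(2,2)=1+2·0=1
i=3: T(3,1)=0+1·1=1 | T(3,2)=1+2·1=3 | T(3,3)=1+3·0=1
i=4: T(4,2)=1+2·3=7 | T(4,3)=3+3·1=6
Read S(4,2) = 7, S(4,3) = 6.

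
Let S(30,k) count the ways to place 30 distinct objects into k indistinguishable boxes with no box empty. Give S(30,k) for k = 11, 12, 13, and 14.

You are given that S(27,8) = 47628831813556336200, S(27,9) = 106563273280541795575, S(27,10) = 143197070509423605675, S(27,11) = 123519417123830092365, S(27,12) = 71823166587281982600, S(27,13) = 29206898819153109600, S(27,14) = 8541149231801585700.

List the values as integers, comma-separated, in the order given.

215047101560666876619690, 177979707061075333384555, 102442517922081938561415, 42337710060168129525765

row 28: T[28][9]=9·106563273280541795575+47628831813556336200=1006698291338432496375  T[28][10]=10·143197070509423605675+106563273280541795575=1538533978374777852325  T[28][11]=11·123519417123830092365+143197070509423605675=1501910658871554621690  T[28][12]=12·71823166587281982600+123519417123830092365=985397416171213883565  T[28][13]=13·29206898819153109600+71823166587281982600=451512851236272407400  T[28][14]=14·8541149231801585700+29206898819153109600=148782988064375309400
row 29: T[29][10]=10·1538533978374777852325+1006698291338432496375=16392038075086211019625  T[29][11]=11·1501910658871554621690+1538533978374777852325=18059551225961878690915  T[29][12]=12·985397416171213883565+1501910658871554621690=13326679652926121224470  T[29][13]=13·451512851236272407400+985397416171213883565=6855064482242755179765  T[29][14]=14·148782988064375309400+451512851236272407400=2534474684137526739000
row 30: T[30][11]=11·18059551225961878690915+16392038075086211019625=215047101560666876619690  T[30][12]=12·13326679652926121224470+18059551225961878690915=177979707061075333384555  T[30][13]=13·6855064482242755179765+13326679652926121224470=102442517922081938561415  T[30][14]=14·2534474684137526739000+6855064482242755179765=42337710060168129525765
Read S(30,11) = 215047101560666876619690, S(30,12) = 177979707061075333384555, S(30,13) = 102442517922081938561415, S(30,14) = 42337710060168129525765.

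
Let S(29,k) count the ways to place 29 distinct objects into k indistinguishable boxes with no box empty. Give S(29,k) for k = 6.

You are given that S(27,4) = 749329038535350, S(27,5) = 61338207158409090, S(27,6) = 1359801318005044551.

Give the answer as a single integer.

49628317055962639176

@28  (28,5):61338207158409090·5+749329038535350→307440364830580800, (28,6):1359801318005044551·6+61338207158409090→8220146115188676396
@29  (29,6):8220146115188676396·6+307440364830580800→49628317055962639176
Read S(29,6) = 49628317055962639176.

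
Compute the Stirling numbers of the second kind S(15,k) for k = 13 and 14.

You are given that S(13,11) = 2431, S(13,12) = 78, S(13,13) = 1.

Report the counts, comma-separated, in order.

4550, 105

@14  (14,12):78·12+2431→3367, (14,13):1·13+78→91, (14,14):0·14+1→1
@15  (15,13):91·13+3367→4550, (15,14):1·14+91→105
Read S(15,13) = 4550, S(15,14) = 105.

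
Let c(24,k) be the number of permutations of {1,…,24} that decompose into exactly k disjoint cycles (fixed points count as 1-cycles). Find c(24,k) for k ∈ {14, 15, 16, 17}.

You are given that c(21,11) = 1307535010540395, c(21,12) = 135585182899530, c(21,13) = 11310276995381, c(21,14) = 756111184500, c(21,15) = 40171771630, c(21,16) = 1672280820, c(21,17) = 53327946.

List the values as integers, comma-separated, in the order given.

34701806448704206, 2406046038644556, 137272511800831, 6400590336096

r22: T_22,12=21×135585182899530+1307535010540395=4154823851430525; T_22,13=21×11310276995381+135585182899530=373100999802531; T_22,14=21×756111184500+11310276995381=27188611869881; T_22,15=21×40171771630+756111184500=1599718388730; T_22,16=21×1672280820+40171771630=75289668850; T_22,17=21×53327946+1672280820=2792167686
r23: T_23,13=22×373100999802531+4154823851430525=12363045847086207; T_23,14=22×27188611869881+373100999802531=971250460939913; T_23,15=22×1599718388730+27188611869881=62382416421941; T_23,16=22×75289668850+1599718388730=3256091103430; T_23,17=22×2792167686+75289668850=136717357942
r24: T_24,14=23×971250460939913+12363045847086207=34701806448704206; T_24,15=23×62382416421941+971250460939913=2406046038644556; T_24,16=23×3256091103430+62382416421941=137272511800831; T_24,17=23×136717357942+3256091103430=6400590336096
Read c(24,14) = 34701806448704206, c(24,15) = 2406046038644556, c(24,16) = 137272511800831, c(24,17) = 6400590336096.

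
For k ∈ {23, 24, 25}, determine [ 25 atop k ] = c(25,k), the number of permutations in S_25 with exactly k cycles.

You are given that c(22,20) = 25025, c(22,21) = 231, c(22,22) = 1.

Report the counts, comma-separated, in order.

row 23: T[23][21]=22·231+25025=30107  T[23][22]=22·1+231=253  T[23][23]=22·0+1=1
row 24: T[24][22]=23·253+30107=35926  T[24][23]=23·1+253=276  T[24][24]=23·0+1=1
row 25: T[25][23]=24·276+35926=42550  T[25][24]=24·1+276=300  T[25][25]=24·0+1=1
Read c(25,23) = 42550, c(25,24) = 300, c(25,25) = 1.

42550, 300, 1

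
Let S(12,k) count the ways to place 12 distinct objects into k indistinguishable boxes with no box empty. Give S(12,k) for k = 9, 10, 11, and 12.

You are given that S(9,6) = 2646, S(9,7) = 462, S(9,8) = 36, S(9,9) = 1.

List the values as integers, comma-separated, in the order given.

[10] T[10,7]:7*462+2646=5880 · T[10,8]:8*36+462=750 · T[10,9]:9*1+36=45 · T[10,10]:10*0+1=1
[11] T[11,8]:8*750+5880=11880 · T[11,9]:9*45+750=1155 · T[11,10]:10*1+45=55 · T[11,11]:11*0+1=1
[12] T[12,9]:9*1155+11880=22275 · T[12,10]:10*55+1155=1705 · T[12,11]:11*1+55=66 · T[12,12]:12*0+1=1
Read S(12,9) = 22275, S(12,10) = 1705, S(12,11) = 66, S(12,12) = 1.

22275, 1705, 66, 1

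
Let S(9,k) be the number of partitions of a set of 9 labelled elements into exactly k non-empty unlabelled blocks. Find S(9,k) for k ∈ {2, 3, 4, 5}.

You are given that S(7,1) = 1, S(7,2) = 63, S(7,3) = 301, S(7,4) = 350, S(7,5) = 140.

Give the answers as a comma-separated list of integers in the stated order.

255, 3025, 7770, 6951

[8] T[8,1]:1*1+0=1 · T[8,2]:2*63+1=127 · T[8,3]:3*301+63=966 · T[8,4]:4*350+301=1701 · T[8,5]:5*140+350=1050
[9] T[9,2]:2*127+1=255 · T[9,3]:3*966+127=3025 · T[9,4]:4*1701+966=7770 · T[9,5]:5*1050+1701=6951
Read S(9,2) = 255, S(9,3) = 3025, S(9,4) = 7770, S(9,5) = 6951.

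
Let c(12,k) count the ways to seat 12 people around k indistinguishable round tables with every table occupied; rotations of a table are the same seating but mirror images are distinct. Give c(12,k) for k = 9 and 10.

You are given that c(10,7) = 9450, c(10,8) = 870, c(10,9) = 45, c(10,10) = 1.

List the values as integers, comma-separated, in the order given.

[11] T[11,8]:10*870+9450=18150 · T[11,9]:10*45+870=1320 · T[11,10]:10*1+45=55
[12] T[12,9]:11*1320+18150=32670 · T[12,10]:11*55+1320=1925
Read c(12,9) = 32670, c(12,10) = 1925.

32670, 1925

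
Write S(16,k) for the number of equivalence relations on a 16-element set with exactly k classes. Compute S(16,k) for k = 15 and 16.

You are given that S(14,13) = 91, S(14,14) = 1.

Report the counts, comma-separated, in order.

120, 1

@15  (15,14):1·14+91→105, (15,15):0·15+1→1
@16  (16,15):1·15+105→120, (16,16):0·16+1→1
Read S(16,15) = 120, S(16,16) = 1.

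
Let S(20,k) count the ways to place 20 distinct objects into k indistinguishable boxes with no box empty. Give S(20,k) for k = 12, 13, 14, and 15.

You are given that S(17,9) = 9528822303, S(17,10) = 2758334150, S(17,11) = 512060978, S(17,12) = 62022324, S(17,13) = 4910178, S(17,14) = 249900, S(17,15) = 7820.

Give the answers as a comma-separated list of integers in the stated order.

411016633391, 61068660380, 6302524580, 452329200

@18  (18,10):2758334150·10+9528822303→37112163803, (18,11):512060978·11+2758334150→8391004908, (18,12):62022324·12+512060978→1256328866, (18,13):4910178·13+62022324→125854638, (18,14):249900·14+4910178→8408778, (18,15):7820·15+249900→367200
@19  (19,11):8391004908·11+37112163803→129413217791, (19,12):1256328866·12+8391004908→23466951300, (19,13):125854638·13+1256328866→2892439160, (19,14):8408778·14+125854638→243577530, (19,15):367200·15+8408778→13916778
@20  (20,12):23466951300·12+129413217791→411016633391, (20,13):2892439160·13+23466951300→61068660380, (20,14):243577530·14+2892439160→6302524580, (20,15):13916778·15+243577530→452329200
Read S(20,12) = 411016633391, S(20,13) = 61068660380, S(20,14) = 6302524580, S(20,15) = 452329200.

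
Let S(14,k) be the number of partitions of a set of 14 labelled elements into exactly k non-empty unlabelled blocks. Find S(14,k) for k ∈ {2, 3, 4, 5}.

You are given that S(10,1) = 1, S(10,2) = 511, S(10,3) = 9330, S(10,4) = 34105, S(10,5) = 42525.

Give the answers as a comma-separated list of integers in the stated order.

8191, 788970, 10391745, 40075035

[11] T[11,1]:1*1+0=1 · T[11,2]:2*511+1=1023 · T[11,3]:3*9330+511=28501 · T[11,4]:4*34105+9330=145750 · T[11,5]:5*42525+34105=246730
[12] T[12,1]:1*1+0=1 · T[12,2]:2*1023+1=2047 · T[12,3]:3*28501+1023=86526 · T[12,4]:4*145750+28501=611501 · T[12,5]:5*246730+145750=1379400
[13] T[13,1]:1*1+0=1 · T[13,2]:2*2047+1=4095 · T[13,3]:3*86526+2047=261625 · T[13,4]:4*611501+86526=2532530 · T[13,5]:5*1379400+611501=7508501
[14] T[14,2]:2*4095+1=8191 · T[14,3]:3*261625+4095=788970 · T[14,4]:4*2532530+261625=10391745 · T[14,5]:5*7508501+2532530=40075035
Read S(14,2) = 8191, S(14,3) = 788970, S(14,4) = 10391745, S(14,5) = 40075035.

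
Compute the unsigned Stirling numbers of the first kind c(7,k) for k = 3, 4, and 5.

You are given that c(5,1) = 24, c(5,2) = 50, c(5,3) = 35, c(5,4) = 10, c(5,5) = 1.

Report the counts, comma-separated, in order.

1624, 735, 175

[6] T[6,2]:5*50+24=274 · T[6,3]:5*35+50=225 · T[6,4]:5*10+35=85 · T[6,5]:5*1+10=15
[7] T[7,3]:6*225+274=1624 · T[7,4]:6*85+225=735 · T[7,5]:6*15+85=175
Read c(7,3) = 1624, c(7,4) = 735, c(7,5) = 175.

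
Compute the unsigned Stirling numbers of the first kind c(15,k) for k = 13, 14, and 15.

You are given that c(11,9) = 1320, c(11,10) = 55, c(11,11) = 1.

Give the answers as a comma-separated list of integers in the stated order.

i=12: T(12,10)=1320+11·55=1925 | T(12,11)=55+11·1=66 | T(12,12)=1+11·0=1
i=13: T(13,11)=1925+12·66=2717 | T(13,12)=66+12·1=78 | T(13,13)=1+12·0=1
i=14: T(14,12)=2717+13·78=3731 | T(14,13)=78+13·1=91 | T(14,14)=1+13·0=1
i=15: T(15,13)=3731+14·91=5005 | T(15,14)=91+14·1=105 | T(15,15)=1+14·0=1
Read c(15,13) = 5005, c(15,14) = 105, c(15,15) = 1.

5005, 105, 1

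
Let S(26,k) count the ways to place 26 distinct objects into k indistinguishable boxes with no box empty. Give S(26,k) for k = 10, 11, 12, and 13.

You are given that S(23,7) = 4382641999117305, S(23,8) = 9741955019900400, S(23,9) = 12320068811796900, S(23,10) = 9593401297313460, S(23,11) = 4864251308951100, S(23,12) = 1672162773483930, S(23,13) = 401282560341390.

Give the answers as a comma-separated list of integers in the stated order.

row 24: T[24][8]=8·9741955019900400+4382641999117305=82318282158320505  T[24][9]=9·12320068811796900+9741955019900400=120622574326072500  T[24][10]=10·9593401297313460+12320068811796900=108254081784931500  T[24][11]=11·4864251308951100+9593401297313460=63100165695775560  T[24][12]=12·1672162773483930+4864251308951100=24930204590758260  T[24][13]=13·401282560341390+1672162773483930=6888836057922000
row 25: T[25][9]=9·120622574326072500+82318282158320505=1167921451092973005  T[25][10]=10·108254081784931500+120622574326072500=1203163392175387500  T[25][11]=11·63100165695775560+108254081784931500=802355904438462660  T[25][12]=12·24930204590758260+63100165695775560=362262620784874680  T[25][13]=13·6888836057922000+24930204590758260=114485073343744260
row 26: T[26][10]=10·1203163392175387500+1167921451092973005=13199555372846848005  T[26][11]=11·802355904438462660+1203163392175387500=10029078340998476760  T[26][12]=12·362262620784874680+802355904438462660=5149507353856958820  T[26][13]=13·114485073343744260+362262620784874680=1850568574253550060
Read S(26,10) = 13199555372846848005, S(26,11) = 10029078340998476760, S(26,12) = 5149507353856958820, S(26,13) = 1850568574253550060.

13199555372846848005, 10029078340998476760, 5149507353856958820, 1850568574253550060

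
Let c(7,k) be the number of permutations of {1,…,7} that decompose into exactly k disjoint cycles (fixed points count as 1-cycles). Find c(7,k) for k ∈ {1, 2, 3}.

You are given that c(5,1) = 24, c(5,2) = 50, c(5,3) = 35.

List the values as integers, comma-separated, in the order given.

720, 1764, 1624

[6] T[6,1]:5*24+0=120 · T[6,2]:5*50+24=274 · T[6,3]:5*35+50=225
[7] T[7,1]:6*120+0=720 · T[7,2]:6*274+120=1764 · T[7,3]:6*225+274=1624
Read c(7,1) = 720, c(7,2) = 1764, c(7,3) = 1624.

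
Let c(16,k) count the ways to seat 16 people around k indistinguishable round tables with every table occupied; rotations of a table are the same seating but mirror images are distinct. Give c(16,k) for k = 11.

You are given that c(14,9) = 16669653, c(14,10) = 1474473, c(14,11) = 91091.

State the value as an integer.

row 15: T[15][10]=14·1474473+16669653=37312275  T[15][11]=14·91091+1474473=2749747
row 16: T[16][11]=15·2749747+37312275=78558480
Read c(16,11) = 78558480.

78558480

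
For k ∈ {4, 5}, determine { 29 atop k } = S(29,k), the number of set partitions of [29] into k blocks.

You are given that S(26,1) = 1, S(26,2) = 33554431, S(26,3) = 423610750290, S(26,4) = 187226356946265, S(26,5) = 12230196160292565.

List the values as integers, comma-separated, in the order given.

11998160744311570, 1540200411172850701

row 27: T[27][2]=2·33554431+1=67108863  T[27][3]=3·423610750290+33554431=1270865805301  T[27][4]=4·187226356946265+423610750290=749329038535350  T[27][5]=5·12230196160292565+187226356946265=61338207158409090
row 28: T[28][3]=3·1270865805301+67108863=3812664524766  T[28][4]=4·749329038535350+1270865805301=2998587019946701  T[28][5]=5·61338207158409090+749329038535350=307440364830580800
row 29: T[29][4]=4·2998587019946701+3812664524766=11998160744311570  T[29][5]=5·307440364830580800+2998587019946701=1540200411172850701
Read S(29,4) = 11998160744311570, S(29,5) = 1540200411172850701.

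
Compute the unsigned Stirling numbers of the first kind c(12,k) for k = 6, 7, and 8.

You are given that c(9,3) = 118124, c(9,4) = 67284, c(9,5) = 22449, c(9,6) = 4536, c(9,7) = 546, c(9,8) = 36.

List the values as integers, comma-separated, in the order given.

13339535, 2637558, 357423

[10] T[10,4]:9*67284+118124=723680 · T[10,5]:9*22449+67284=269325 · T[10,6]:9*4536+22449=63273 · T[10,7]:9*546+4536=9450 · T[10,8]:9*36+546=870
[11] T[11,5]:10*269325+723680=3416930 · T[11,6]:10*63273+269325=902055 · T[11,7]:10*9450+63273=157773 · T[11,8]:10*870+9450=18150
[12] T[12,6]:11*902055+3416930=13339535 · T[12,7]:11*157773+902055=2637558 · T[12,8]:11*18150+157773=357423
Read c(12,6) = 13339535, c(12,7) = 2637558, c(12,8) = 357423.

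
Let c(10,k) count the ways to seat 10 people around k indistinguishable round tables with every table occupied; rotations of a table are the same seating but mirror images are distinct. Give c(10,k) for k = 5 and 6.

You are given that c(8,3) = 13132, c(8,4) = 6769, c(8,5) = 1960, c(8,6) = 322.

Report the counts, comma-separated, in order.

@9  (9,4):6769·8+13132→67284, (9,5):1960·8+6769→22449, (9,6):322·8+1960→4536
@10  (10,5):22449·9+67284→269325, (10,6):4536·9+22449→63273
Read c(10,5) = 269325, c(10,6) = 63273.

269325, 63273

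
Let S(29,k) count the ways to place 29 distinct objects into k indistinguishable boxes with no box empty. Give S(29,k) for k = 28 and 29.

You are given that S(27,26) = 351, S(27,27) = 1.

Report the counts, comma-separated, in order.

406, 1

r28: T_28,27=27×1+351=378; T_28,28=28×0+1=1
r29: T_29,28=28×1+378=406; T_29,29=29×0+1=1
Read S(29,28) = 406, S(29,29) = 1.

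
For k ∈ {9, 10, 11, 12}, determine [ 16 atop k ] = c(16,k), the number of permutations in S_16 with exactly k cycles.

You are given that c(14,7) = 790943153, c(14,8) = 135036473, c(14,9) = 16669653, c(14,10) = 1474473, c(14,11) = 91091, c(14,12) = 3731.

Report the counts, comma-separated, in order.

8207628000, 928095740, 78558480, 4899622

[15] T[15,8]:14*135036473+790943153=2681453775 · T[15,9]:14*16669653+135036473=368411615 · T[15,10]:14*1474473+16669653=37312275 · T[15,11]:14*91091+1474473=2749747 · T[15,12]:14*3731+91091=143325
[16] T[16,9]:15*368411615+2681453775=8207628000 · T[16,10]:15*37312275+368411615=928095740 · T[16,11]:15*2749747+37312275=78558480 · T[16,12]:15*143325+2749747=4899622
Read c(16,9) = 8207628000, c(16,10) = 928095740, c(16,11) = 78558480, c(16,12) = 4899622.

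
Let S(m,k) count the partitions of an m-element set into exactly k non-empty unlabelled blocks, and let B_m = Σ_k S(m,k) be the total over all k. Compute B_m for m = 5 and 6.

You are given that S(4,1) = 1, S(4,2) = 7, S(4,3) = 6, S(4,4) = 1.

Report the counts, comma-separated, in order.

52, 203

@5  (5,1):1·1+0→1, (5,2):7·2+1→15, (5,3):6·3+7→25, (5,4):1·4+6→10, (5,5):0·5+1→1
@6  (6,1):1·1+0→1, (6,2):15·2+1→31, (6,3):25·3+15→90, (6,4):10·4+25→65, (6,5):1·5+10→15, (6,6):0·6+1→1
B_5 = ΣS(5,k) = 1+15+25+10+1 = 52
B_6 = ΣS(6,k) = 1+31+90+65+15+1 = 203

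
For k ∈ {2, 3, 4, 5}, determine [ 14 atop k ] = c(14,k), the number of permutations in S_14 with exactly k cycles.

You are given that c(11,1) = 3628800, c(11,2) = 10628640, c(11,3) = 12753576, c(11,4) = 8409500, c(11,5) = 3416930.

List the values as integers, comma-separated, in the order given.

row 12: T[12][1]=11·3628800+0=39916800  T[12][2]=11·10628640+3628800=120543840  T[12][3]=11·12753576+10628640=150917976  T[12][4]=11·8409500+12753576=105258076  T[12][5]=11·3416930+8409500=45995730
row 13: T[13][1]=12·39916800+0=479001600  T[13][2]=12·120543840+39916800=1486442880  T[13][3]=12·150917976+120543840=1931559552  T[13][4]=12·105258076+150917976=1414014888  T[13][5]=12·45995730+105258076=657206836
row 14: T[14][2]=13·1486442880+479001600=19802759040  T[14][3]=13·1931559552+1486442880=26596717056  T[14][4]=13·1414014888+1931559552=20313753096  T[14][5]=13·657206836+1414014888=9957703756
Read c(14,2) = 19802759040, c(14,3) = 26596717056, c(14,4) = 20313753096, c(14,5) = 9957703756.

19802759040, 26596717056, 20313753096, 9957703756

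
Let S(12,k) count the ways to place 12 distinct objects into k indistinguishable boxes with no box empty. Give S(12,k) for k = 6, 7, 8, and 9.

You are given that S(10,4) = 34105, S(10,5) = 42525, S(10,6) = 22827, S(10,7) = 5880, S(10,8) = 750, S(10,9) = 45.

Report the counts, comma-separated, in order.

1323652, 627396, 159027, 22275

[11] T[11,5]:5*42525+34105=246730 · T[11,6]:6*22827+42525=179487 · T[11,7]:7*5880+22827=63987 · T[11,8]:8*750+5880=11880 · T[11,9]:9*45+750=1155
[12] T[12,6]:6*179487+246730=1323652 · T[12,7]:7*63987+179487=627396 · T[12,8]:8*11880+63987=159027 · T[12,9]:9*1155+11880=22275
Read S(12,6) = 1323652, S(12,7) = 627396, S(12,8) = 159027, S(12,9) = 22275.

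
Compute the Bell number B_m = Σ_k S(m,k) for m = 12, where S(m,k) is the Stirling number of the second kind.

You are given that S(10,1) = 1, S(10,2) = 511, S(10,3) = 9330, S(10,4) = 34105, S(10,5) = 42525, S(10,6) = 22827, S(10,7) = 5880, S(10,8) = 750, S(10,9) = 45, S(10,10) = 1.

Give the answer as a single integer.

i=11: T(11,1)=0+1·1=1 | T(11,2)=1+2·511=1023 | T(11,3)=511+3·9330=28501 | T(11,4)=9330+4·34105=145750 | T(11,5)=34105+5·42525=246730 | T(11,6)=42525+6·22827=179487 | T(11,7)=22827+7·5880=63987 | T(11,8)=5880+8·750=11880 | T(11,9)=750+9·45=1155 | T(11,10)=45+10·1=55 | T(11,11)=1+11·0=1
i=12: T(12,1)=0+1·1=1 | T(12,2)=1+2·1023=2047 | T(12,3)=1023+3·28501=86526 | T(12,4)=28501+4·145750=611501 | T(12,5)=145750+5·246730=1379400 | T(12,6)=246730+6·179487=1323652 | T(12,7)=179487+7·63987=627396 | T(12,8)=63987+8·11880=159027 | T(12,9)=11880+9·1155=22275 | T(12,10)=1155+10·55=1705 | T(12,11)=55+11·1=66 | T(12,12)=1+12·0=1
B_12 = ΣS(12,k) = 1+2047+86526+611501+1379400+1323652+627396+159027+22275+1705+66+1 = 4213597

4213597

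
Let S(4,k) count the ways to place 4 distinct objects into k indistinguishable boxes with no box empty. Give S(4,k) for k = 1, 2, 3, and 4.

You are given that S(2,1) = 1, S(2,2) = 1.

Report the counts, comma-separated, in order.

1, 7, 6, 1

@3  (3,1):1·1+0→1, (3,2):1·2+1→3, (3,3):0·3+1→1
@4  (4,1):1·1+0→1, (4,2):3·2+1→7, (4,3):1·3+3→6, (4,4):0·4+1→1
Read S(4,1) = 1, S(4,2) = 7, S(4,3) = 6, S(4,4) = 1.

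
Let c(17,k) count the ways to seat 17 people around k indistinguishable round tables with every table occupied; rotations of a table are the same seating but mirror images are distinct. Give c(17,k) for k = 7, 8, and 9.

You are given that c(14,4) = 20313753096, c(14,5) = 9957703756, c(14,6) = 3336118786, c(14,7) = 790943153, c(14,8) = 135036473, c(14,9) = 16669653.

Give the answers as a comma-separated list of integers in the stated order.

@15  (15,5):9957703756·14+20313753096→159721605680, (15,6):3336118786·14+9957703756→56663366760, (15,7):790943153·14+3336118786→14409322928, (15,8):135036473·14+790943153→2681453775, (15,9):16669653·14+135036473→368411615
@16  (16,6):56663366760·15+159721605680→1009672107080, (16,7):14409322928·15+56663366760→272803210680, (16,8):2681453775·15+14409322928→54631129553, (16,9):368411615·15+2681453775→8207628000
@17  (17,7):272803210680·16+1009672107080→5374523477960, (17,8):54631129553·16+272803210680→1146901283528, (17,9):8207628000·16+54631129553→185953177553
Read c(17,7) = 5374523477960, c(17,8) = 1146901283528, c(17,9) = 185953177553.

5374523477960, 1146901283528, 185953177553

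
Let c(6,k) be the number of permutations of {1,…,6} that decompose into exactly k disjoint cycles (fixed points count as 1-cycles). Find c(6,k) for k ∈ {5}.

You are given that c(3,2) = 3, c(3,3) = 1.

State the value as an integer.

15

i=4: T(4,3)=3+3·1=6 | T(4,4)=1+3·0=1
i=5: T(5,4)=6+4·1=10 | T(5,5)=1+4·0=1
i=6: T(6,5)=10+5·1=15
Read c(6,5) = 15.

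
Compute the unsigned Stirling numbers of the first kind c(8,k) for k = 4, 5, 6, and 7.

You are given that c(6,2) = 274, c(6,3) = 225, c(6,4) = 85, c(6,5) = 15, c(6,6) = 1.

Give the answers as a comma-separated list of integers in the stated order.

6769, 1960, 322, 28

i=7: T(7,3)=274+6·225=1624 | T(7,4)=225+6·85=735 | T(7,5)=85+6·15=175 | T(7,6)=15+6·1=21 | T(7,7)=1+6·0=1
i=8: T(8,4)=1624+7·735=6769 | T(8,5)=735+7·175=1960 | T(8,6)=175+7·21=322 | T(8,7)=21+7·1=28
Read c(8,4) = 6769, c(8,5) = 1960, c(8,6) = 322, c(8,7) = 28.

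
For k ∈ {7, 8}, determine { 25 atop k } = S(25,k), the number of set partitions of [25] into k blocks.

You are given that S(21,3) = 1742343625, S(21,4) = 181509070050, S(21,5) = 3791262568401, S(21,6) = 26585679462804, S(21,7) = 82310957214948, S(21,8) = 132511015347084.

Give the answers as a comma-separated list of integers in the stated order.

i=22: T(22,4)=1742343625+4·181509070050=727778623825 | T(22,5)=181509070050+5·3791262568401=19137821912055 | T(22,6)=3791262568401+6·26585679462804=163305339345225 | T(22,7)=26585679462804+7·82310957214948=602762379967440 | T(22,8)=82310957214948+8·132511015347084=1142399079991620
i=23: T(23,5)=727778623825+5·19137821912055=96416888184100 | T(23,6)=19137821912055+6·163305339345225=998969857983405 | T(23,7)=163305339345225+7·602762379967440=4382641999117305 | T(23,8)=602762379967440+8·1142399079991620=9741955019900400
i=24: T(24,6)=96416888184100+6·998969857983405=6090236036084530 | T(24,7)=998969857983405+7·4382641999117305=31677463851804540 | T(24,8)=4382641999117305+8·9741955019900400=82318282158320505
i=25: T(25,7)=6090236036084530+7·31677463851804540=227832482998716310 | T(25,8)=31677463851804540+8·82318282158320505=690223721118368580
Read S(25,7) = 227832482998716310, S(25,8) = 690223721118368580.

227832482998716310, 690223721118368580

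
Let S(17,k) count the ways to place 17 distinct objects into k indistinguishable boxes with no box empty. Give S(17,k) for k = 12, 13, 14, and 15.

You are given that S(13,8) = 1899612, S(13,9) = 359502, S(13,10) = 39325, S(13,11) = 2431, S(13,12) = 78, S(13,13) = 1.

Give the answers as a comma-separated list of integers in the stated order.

row 14: T[14][9]=9·359502+1899612=5135130  T[14][10]=10·39325+359502=752752  T[14][11]=11·2431+39325=66066  T[14][12]=12·78+2431=3367  T[14][13]=13·1+78=91  T[14][14]=14·0+1=1
row 15: T[15][10]=10·752752+5135130=12662650  T[15][11]=11·66066+752752=1479478  T[15][12]=12·3367+66066=106470  T[15][13]=13·91+3367=4550  T[15][14]=14·1+91=105  T[15][15]=15·0+1=1
row 16: T[16][11]=11·1479478+12662650=28936908  T[16][12]=12·106470+1479478=2757118  T[16][13]=13·4550+106470=165620  T[16][14]=14·105+4550=6020  T[16][15]=15·1+105=120
row 17: T[17][12]=12·2757118+28936908=62022324  T[17][13]=13·165620+2757118=4910178  T[17][14]=14·6020+165620=249900  T[17][15]=15·120+6020=7820
Read S(17,12) = 62022324, S(17,13) = 4910178, S(17,14) = 249900, S(17,15) = 7820.

62022324, 4910178, 249900, 7820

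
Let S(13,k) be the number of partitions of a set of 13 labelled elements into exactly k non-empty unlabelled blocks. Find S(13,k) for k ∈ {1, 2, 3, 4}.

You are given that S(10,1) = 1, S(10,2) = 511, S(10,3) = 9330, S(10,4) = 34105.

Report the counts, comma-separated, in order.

1, 4095, 261625, 2532530

i=11: T(11,1)=0+1·1=1 | T(11,2)=1+2·511=1023 | T(11,3)=511+3·9330=28501 | T(11,4)=9330+4·34105=145750
i=12: T(12,1)=0+1·1=1 | T(12,2)=1+2·1023=2047 | T(12,3)=1023+3·28501=86526 | T(12,4)=28501+4·145750=611501
i=13: T(13,1)=0+1·1=1 | T(13,2)=1+2·2047=4095 | T(13,3)=2047+3·86526=261625 | T(13,4)=86526+4·611501=2532530
Read S(13,1) = 1, S(13,2) = 4095, S(13,3) = 261625, S(13,4) = 2532530.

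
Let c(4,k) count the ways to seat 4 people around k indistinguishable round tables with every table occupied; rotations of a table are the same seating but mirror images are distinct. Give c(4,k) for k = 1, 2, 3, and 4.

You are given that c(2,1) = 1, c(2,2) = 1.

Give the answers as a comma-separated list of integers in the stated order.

6, 11, 6, 1

i=3: T(3,1)=0+2·1=2 | T(3,2)=1+2·1=3 | T(3,3)=1+2·0=1
i=4: T(4,1)=0+3·2=6 | T(4,2)=2+3·3=11 | T(4,3)=3+3·1=6 | T(4,4)=1+3·0=1
Read c(4,1) = 6, c(4,2) = 11, c(4,3) = 6, c(4,4) = 1.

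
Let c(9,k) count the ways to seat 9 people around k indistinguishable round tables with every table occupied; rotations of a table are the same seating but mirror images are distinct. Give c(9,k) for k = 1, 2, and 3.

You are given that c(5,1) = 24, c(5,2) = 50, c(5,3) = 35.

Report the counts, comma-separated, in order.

40320, 109584, 118124

i=6: T(6,1)=0+5·24=120 | T(6,2)=24+5·50=274 | T(6,3)=50+5·35=225
i=7: T(7,1)=0+6·120=720 | T(7,2)=120+6·274=1764 | T(7,3)=274+6·225=1624
i=8: T(8,1)=0+7·720=5040 | T(8,2)=720+7·1764=13068 | T(8,3)=1764+7·1624=13132
i=9: T(9,1)=0+8·5040=40320 | T(9,2)=5040+8·13068=109584 | T(9,3)=13068+8·13132=118124
Read c(9,1) = 40320, c(9,2) = 109584, c(9,3) = 118124.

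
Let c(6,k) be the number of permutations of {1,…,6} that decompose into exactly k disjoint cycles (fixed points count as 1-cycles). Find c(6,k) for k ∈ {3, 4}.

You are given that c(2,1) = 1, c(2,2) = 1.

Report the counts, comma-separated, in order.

225, 85

row 3: T[3][1]=2·1+0=2  T[3][2]=2·1+1=3  T[3][3]=2·0+1=1
row 4: T[4][1]=3·2+0=6  T[4][2]=3·3+2=11  T[4][3]=3·1+3=6  T[4][4]=3·0+1=1
row 5: T[5][2]=4·11+6=50  T[5][3]=4·6+11=35  T[5][4]=4·1+6=10
row 6: T[6][3]=5·35+50=225  T[6][4]=5·10+35=85
Read c(6,3) = 225, c(6,4) = 85.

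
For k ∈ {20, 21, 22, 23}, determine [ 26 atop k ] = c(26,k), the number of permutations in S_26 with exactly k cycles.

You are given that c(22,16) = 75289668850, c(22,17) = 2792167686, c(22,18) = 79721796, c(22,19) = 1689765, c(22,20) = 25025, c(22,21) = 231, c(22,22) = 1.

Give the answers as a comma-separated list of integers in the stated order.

696829576300, 17247104875, 333685495, 4858750

i=23: T(23,17)=75289668850+22·2792167686=136717357942 | T(23,18)=2792167686+22·79721796=4546047198 | T(23,19)=79721796+22·1689765=116896626 | T(23,20)=1689765+22·25025=2240315 | T(23,21)=25025+22·231=30107 | T(23,22)=231+22·1=253 | T(23,23)=1+22·0=1
i=24: T(24,18)=136717357942+23·4546047198=241276443496 | T(24,19)=4546047198+23·116896626=7234669596 | T(24,20)=116896626+23·2240315=168423871 | T(24,21)=2240315+23·30107=2932776 | T(24,22)=30107+23·253=35926 | T(24,23)=253+23·1=276
i=25: T(25,19)=241276443496+24·7234669596=414908513800 | T(25,20)=7234669596+24·168423871=11276842500 | T(25,21)=168423871+24·2932776=238810495 | T(25,22)=2932776+24·35926=3795000 | T(25,23)=35926+24·276=42550
i=26: T(26,20)=414908513800+25·11276842500=696829576300 | T(26,21)=11276842500+25·238810495=17247104875 | T(26,22)=238810495+25·3795000=333685495 | T(26,23)=3795000+25·42550=4858750
Read c(26,20) = 696829576300, c(26,21) = 17247104875, c(26,22) = 333685495, c(26,23) = 4858750.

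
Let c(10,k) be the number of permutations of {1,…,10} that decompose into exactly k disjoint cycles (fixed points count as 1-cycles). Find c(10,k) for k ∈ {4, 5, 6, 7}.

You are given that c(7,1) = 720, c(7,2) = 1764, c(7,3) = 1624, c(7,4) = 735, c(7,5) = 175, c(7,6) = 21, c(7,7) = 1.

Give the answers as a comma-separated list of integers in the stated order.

r8: T_8,2=7×1764+720=13068; T_8,3=7×1624+1764=13132; T_8,4=7×735+1624=6769; T_8,5=7×175+735=1960; T_8,6=7×21+175=322; T_8,7=7×1+21=28
r9: T_9,3=8×13132+13068=118124; T_9,4=8×6769+13132=67284; T_9,5=8×1960+6769=22449; T_9,6=8×322+1960=4536; T_9,7=8×28+322=546
r10: T_10,4=9×67284+118124=723680; T_10,5=9×22449+67284=269325; T_10,6=9×4536+22449=63273; T_10,7=9×546+4536=9450
Read c(10,4) = 723680, c(10,5) = 269325, c(10,6) = 63273, c(10,7) = 9450.

723680, 269325, 63273, 9450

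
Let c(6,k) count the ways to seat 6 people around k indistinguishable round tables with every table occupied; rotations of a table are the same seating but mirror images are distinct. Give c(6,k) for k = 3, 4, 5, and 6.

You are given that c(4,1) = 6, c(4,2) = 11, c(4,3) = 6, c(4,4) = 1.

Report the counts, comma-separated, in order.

225, 85, 15, 1

row 5: T[5][2]=4·11+6=50  T[5][3]=4·6+11=35  T[5][4]=4·1+6=10  T[5][5]=4·0+1=1
row 6: T[6][3]=5·35+50=225  T[6][4]=5·10+35=85  T[6][5]=5·1+10=15  T[6][6]=5·0+1=1
Read c(6,3) = 225, c(6,4) = 85, c(6,5) = 15, c(6,6) = 1.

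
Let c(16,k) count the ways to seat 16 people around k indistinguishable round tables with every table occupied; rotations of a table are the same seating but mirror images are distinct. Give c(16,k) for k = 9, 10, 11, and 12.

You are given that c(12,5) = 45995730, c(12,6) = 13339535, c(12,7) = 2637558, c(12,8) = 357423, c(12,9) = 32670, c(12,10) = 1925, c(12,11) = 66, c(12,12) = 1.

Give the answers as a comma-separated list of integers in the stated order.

@13  (13,6):13339535·12+45995730→206070150, (13,7):2637558·12+13339535→44990231, (13,8):357423·12+2637558→6926634, (13,9):32670·12+357423→749463, (13,10):1925·12+32670→55770, (13,11):66·12+1925→2717, (13,12):1·12+66→78
@14  (14,7):44990231·13+206070150→790943153, (14,8):6926634·13+44990231→135036473, (14,9):749463·13+6926634→16669653, (14,10):55770·13+749463→1474473, (14,11):2717·13+55770→91091, (14,12):78·13+2717→3731
@15  (15,8):135036473·14+790943153→2681453775, (15,9):16669653·14+135036473→368411615, (15,10):1474473·14+16669653→37312275, (15,11):91091·14+1474473→2749747, (15,12):3731·14+91091→143325
@16  (16,9):368411615·15+2681453775→8207628000, (16,10):37312275·15+368411615→928095740, (16,11):2749747·15+37312275→78558480, (16,12):143325·15+2749747→4899622
Read c(16,9) = 8207628000, c(16,10) = 928095740, c(16,11) = 78558480, c(16,12) = 4899622.

8207628000, 928095740, 78558480, 4899622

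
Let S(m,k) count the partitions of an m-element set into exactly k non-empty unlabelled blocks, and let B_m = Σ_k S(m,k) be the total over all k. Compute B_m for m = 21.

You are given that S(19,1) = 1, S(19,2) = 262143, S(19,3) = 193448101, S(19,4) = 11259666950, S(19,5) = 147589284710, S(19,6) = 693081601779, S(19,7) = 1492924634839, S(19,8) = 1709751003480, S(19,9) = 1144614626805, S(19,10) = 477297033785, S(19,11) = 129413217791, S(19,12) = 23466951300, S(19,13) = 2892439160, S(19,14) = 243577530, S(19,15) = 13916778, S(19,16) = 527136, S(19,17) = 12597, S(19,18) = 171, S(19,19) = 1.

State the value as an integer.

i=20: T(20,1)=0+1·1=1 | T(20,2)=1+2·262143=524287 | T(20,3)=262143+3·193448101=580606446 | T(20,4)=193448101+4·11259666950=45232115901 | T(20,5)=11259666950+5·147589284710=749206090500 | T(20,6)=147589284710+6·693081601779=4306078895384 | T(20,7)=693081601779+7·1492924634839=11143554045652 | T(20,8)=1492924634839+8·1709751003480=15170932662679 | T(20,9)=1709751003480+9·1144614626805=12011282644725 | T(20,10)=1144614626805+10·477297033785=5917584964655 | T(20,11)=477297033785+11·129413217791=1900842429486 | T(20,12)=129413217791+12·23466951300=411016633391 | T(20,13)=23466951300+13·2892439160=61068660380 | T(20,14)=2892439160+14·243577530=6302524580 | T(20,15)=243577530+15·13916778=452329200 | T(20,16)=13916778+16·527136=22350954 | T(20,17)=527136+17·12597=741285 | T(20,18)=12597+18·171=15675 | T(20,19)=171+19·1=190 | T(20,20)=1+20·0=1
i=21: T(21,1)=0+1·1=1 | T(21,2)=1+2·524287=1048575 | T(21,3)=524287+3·580606446=1742343625 | T(21,4)=580606446+4·45232115901=181509070050 | T(21,5)=45232115901+5·749206090500=3791262568401 | T(21,6)=749206090500+6·4306078895384=26585679462804 | T(21,7)=4306078895384+7·11143554045652=82310957214948 | T(21,8)=11143554045652+8·15170932662679=132511015347084 | T(21,9)=15170932662679+9·12011282644725=123272476465204 | T(21,10)=12011282644725+10·5917584964655=71187132291275 | T(21,11)=5917584964655+11·1900842429486=26826851689001 | T(21,12)=1900842429486+12·411016633391=6833042030178 | T(21,13)=411016633391+13·61068660380=1204909218331 | T(21,14)=61068660380+14·6302524580=149304004500 | T(21,15)=6302524580+15·452329200=13087462580 | T(21,16)=452329200+16·22350954=809944464 | T(21,17)=22350954+17·741285=34952799 | T(21,18)=741285+18·15675=1023435 | T(21,19)=15675+19·190=19285 | T(21,20)=190+20·1=210 | T(21,21)=1+21·0=1
B_21 = ΣS(21,k) = 1+1048575+1742343625+181509070050+3791262568401+26585679462804+82310957214948+132511015347084+123272476465204+71187132291275+26826851689001+6833042030178+1204909218331+149304004500+13087462580+809944464+34952799+1023435+19285+210+1 = 474869816156751

474869816156751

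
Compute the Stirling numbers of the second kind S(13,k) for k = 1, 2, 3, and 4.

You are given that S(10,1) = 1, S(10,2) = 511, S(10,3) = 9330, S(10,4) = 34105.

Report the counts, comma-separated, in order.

@11  (11,1):1·1+0→1, (11,2):511·2+1→1023, (11,3):9330·3+511→28501, (11,4):34105·4+9330→145750
@12  (12,1):1·1+0→1, (12,2):1023·2+1→2047, (12,3):28501·3+1023→86526, (12,4):145750·4+28501→611501
@13  (13,1):1·1+0→1, (13,2):2047·2+1→4095, (13,3):86526·3+2047→261625, (13,4):611501·4+86526→2532530
Read S(13,1) = 1, S(13,2) = 4095, S(13,3) = 261625, S(13,4) = 2532530.

1, 4095, 261625, 2532530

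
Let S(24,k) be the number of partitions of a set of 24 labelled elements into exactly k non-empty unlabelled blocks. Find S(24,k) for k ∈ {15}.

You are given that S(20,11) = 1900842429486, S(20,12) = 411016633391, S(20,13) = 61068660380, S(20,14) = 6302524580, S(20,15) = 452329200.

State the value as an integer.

195820242247080

row 21: T[21][12]=12·411016633391+1900842429486=6833042030178  T[21][13]=13·61068660380+411016633391=1204909218331  T[21][14]=14·6302524580+61068660380=149304004500  T[21][15]=15·452329200+6302524580=13087462580
row 22: T[22][13]=13·1204909218331+6833042030178=22496861868481  T[22][14]=14·149304004500+1204909218331=3295165281331  T[22][15]=15·13087462580+149304004500=345615943200
row 23: T[23][14]=14·3295165281331+22496861868481=68629175807115  T[23][15]=15·345615943200+3295165281331=8479404429331
row 24: T[24][15]=15·8479404429331+68629175807115=195820242247080
Read S(24,15) = 195820242247080.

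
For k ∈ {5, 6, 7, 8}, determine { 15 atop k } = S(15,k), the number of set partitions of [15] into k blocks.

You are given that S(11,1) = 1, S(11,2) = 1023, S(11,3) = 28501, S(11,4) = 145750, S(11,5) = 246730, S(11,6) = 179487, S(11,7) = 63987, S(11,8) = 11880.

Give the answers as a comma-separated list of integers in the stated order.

210766920, 420693273, 408741333, 216627840

@12  (12,2):1023·2+1→2047, (12,3):28501·3+1023→86526, (12,4):145750·4+28501→611501, (12,5):246730·5+145750→1379400, (12,6):179487·6+246730→1323652, (12,7):63987·7+179487→627396, (12,8):11880·8+63987→159027
@13  (13,3):86526·3+2047→261625, (13,4):611501·4+86526→2532530, (13,5):1379400·5+611501→7508501, (13,6):1323652·6+1379400→9321312, (13,7):627396·7+1323652→5715424, (13,8):159027·8+627396→1899612
@14  (14,4):2532530·4+261625→10391745, (14,5):7508501·5+2532530→40075035, (14,6):9321312·6+7508501→63436373, (14,7):5715424·7+9321312→49329280, (14,8):1899612·8+5715424→20912320
@15  (15,5):40075035·5+10391745→210766920, (15,6):63436373·6+40075035→420693273, (15,7):49329280·7+63436373→408741333, (15,8):20912320·8+49329280→216627840
Read S(15,5) = 210766920, S(15,6) = 420693273, S(15,7) = 408741333, S(15,8) = 216627840.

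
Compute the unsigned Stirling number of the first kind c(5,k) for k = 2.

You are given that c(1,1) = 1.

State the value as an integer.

r2: T_2,1=1×1+0=1; T_2,2=1×0+1=1
r3: T_3,1=2×1+0=2; T_3,2=2×1+1=3
r4: T_4,1=3×2+0=6; T_4,2=3×3+2=11
r5: T_5,2=4×11+6=50
Read c(5,2) = 50.

50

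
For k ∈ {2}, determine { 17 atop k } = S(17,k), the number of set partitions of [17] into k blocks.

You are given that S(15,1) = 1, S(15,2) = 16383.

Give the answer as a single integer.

65535

@16  (16,1):1·1+0→1, (16,2):16383·2+1→32767
@17  (17,2):32767·2+1→65535
Read S(17,2) = 65535.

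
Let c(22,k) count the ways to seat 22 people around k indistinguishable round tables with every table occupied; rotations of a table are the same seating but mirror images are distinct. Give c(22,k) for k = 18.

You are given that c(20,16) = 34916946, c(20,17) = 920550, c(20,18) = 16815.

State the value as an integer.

i=21: T(21,17)=34916946+20·920550=53327946 | T(21,18)=920550+20·16815=1256850
i=22: T(22,18)=53327946+21·1256850=79721796
Read c(22,18) = 79721796.

79721796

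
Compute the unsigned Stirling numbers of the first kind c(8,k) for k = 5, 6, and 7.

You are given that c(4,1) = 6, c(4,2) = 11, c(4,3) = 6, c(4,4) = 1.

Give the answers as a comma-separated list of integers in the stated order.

1960, 322, 28

i=5: T(5,2)=6+4·11=50 | T(5,3)=11+4·6=35 | T(5,4)=6+4·1=10 | T(5,5)=1+4·0=1
i=6: T(6,3)=50+5·35=225 | T(6,4)=35+5·10=85 | T(6,5)=10+5·1=15 | T(6,6)=1+5·0=1
i=7: T(7,4)=225+6·85=735 | T(7,5)=85+6·15=175 | T(7,6)=15+6·1=21 | T(7,7)=1+6·0=1
i=8: T(8,5)=735+7·175=1960 | T(8,6)=175+7·21=322 | T(8,7)=21+7·1=28
Read c(8,5) = 1960, c(8,6) = 322, c(8,7) = 28.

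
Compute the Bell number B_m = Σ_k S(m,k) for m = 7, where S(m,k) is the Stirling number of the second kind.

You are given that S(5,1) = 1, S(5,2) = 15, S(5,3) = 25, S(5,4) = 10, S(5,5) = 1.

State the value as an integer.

[6] T[6,1]:1*1+0=1 · T[6,2]:2*15+1=31 · T[6,3]:3*25+15=90 · T[6,4]:4*10+25=65 · T[6,5]:5*1+10=15 · T[6,6]:6*0+1=1
[7] T[7,1]:1*1+0=1 · T[7,2]:2*31+1=63 · T[7,3]:3*90+31=301 · T[7,4]:4*65+90=350 · T[7,5]:5*15+65=140 · T[7,6]:6*1+15=21 · T[7,7]:7*0+1=1
B_7 = ΣS(7,k) = 1+63+301+350+140+21+1 = 877

877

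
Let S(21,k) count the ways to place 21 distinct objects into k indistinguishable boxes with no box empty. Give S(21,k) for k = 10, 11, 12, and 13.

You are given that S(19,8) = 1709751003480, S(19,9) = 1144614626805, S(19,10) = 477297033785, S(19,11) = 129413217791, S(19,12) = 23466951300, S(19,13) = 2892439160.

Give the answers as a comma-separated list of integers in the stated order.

71187132291275, 26826851689001, 6833042030178, 1204909218331

row 20: T[20][9]=9·1144614626805+1709751003480=12011282644725  T[20][10]=10·477297033785+1144614626805=5917584964655  T[20][11]=11·129413217791+477297033785=1900842429486  T[20][12]=12·23466951300+129413217791=411016633391  T[20][13]=13·2892439160+23466951300=61068660380
row 21: T[21][10]=10·5917584964655+12011282644725=71187132291275  T[21][11]=11·1900842429486+5917584964655=26826851689001  T[21][12]=12·411016633391+1900842429486=6833042030178  T[21][13]=13·61068660380+411016633391=1204909218331
Read S(21,10) = 71187132291275, S(21,11) = 26826851689001, S(21,12) = 6833042030178, S(21,13) = 1204909218331.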